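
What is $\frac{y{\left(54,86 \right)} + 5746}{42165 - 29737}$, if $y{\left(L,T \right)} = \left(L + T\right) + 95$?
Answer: $\frac{5981}{12428} \approx 0.48125$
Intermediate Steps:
$y{\left(L,T \right)} = 95 + L + T$
$\frac{y{\left(54,86 \right)} + 5746}{42165 - 29737} = \frac{\left(95 + 54 + 86\right) + 5746}{42165 - 29737} = \frac{235 + 5746}{12428} = 5981 \cdot \frac{1}{12428} = \frac{5981}{12428}$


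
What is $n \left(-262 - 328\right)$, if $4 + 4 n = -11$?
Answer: $\frac{4425}{2} \approx 2212.5$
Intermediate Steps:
$n = - \frac{15}{4}$ ($n = -1 + \frac{1}{4} \left(-11\right) = -1 - \frac{11}{4} = - \frac{15}{4} \approx -3.75$)
$n \left(-262 - 328\right) = - \frac{15 \left(-262 - 328\right)}{4} = \left(- \frac{15}{4}\right) \left(-590\right) = \frac{4425}{2}$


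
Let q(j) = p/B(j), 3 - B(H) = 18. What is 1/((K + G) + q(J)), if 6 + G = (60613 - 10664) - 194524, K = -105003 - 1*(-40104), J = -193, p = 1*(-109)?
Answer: -15/3142091 ≈ -4.7739e-6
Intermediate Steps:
p = -109
B(H) = -15 (B(H) = 3 - 1*18 = 3 - 18 = -15)
q(j) = 109/15 (q(j) = -109/(-15) = -109*(-1/15) = 109/15)
K = -64899 (K = -105003 + 40104 = -64899)
G = -144581 (G = -6 + ((60613 - 10664) - 194524) = -6 + (49949 - 194524) = -6 - 144575 = -144581)
1/((K + G) + q(J)) = 1/((-64899 - 144581) + 109/15) = 1/(-209480 + 109/15) = 1/(-3142091/15) = -15/3142091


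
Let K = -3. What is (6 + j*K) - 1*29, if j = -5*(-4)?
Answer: -83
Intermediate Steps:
j = 20
(6 + j*K) - 1*29 = (6 + 20*(-3)) - 1*29 = (6 - 60) - 29 = -54 - 29 = -83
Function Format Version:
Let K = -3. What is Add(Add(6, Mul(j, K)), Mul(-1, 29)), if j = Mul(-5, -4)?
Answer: -83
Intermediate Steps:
j = 20
Add(Add(6, Mul(j, K)), Mul(-1, 29)) = Add(Add(6, Mul(20, -3)), Mul(-1, 29)) = Add(Add(6, -60), -29) = Add(-54, -29) = -83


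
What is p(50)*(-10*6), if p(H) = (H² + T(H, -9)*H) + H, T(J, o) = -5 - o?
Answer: -165000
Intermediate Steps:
p(H) = H² + 5*H (p(H) = (H² + (-5 - 1*(-9))*H) + H = (H² + (-5 + 9)*H) + H = (H² + 4*H) + H = H² + 5*H)
p(50)*(-10*6) = (50*(5 + 50))*(-10*6) = (50*55)*(-60) = 2750*(-60) = -165000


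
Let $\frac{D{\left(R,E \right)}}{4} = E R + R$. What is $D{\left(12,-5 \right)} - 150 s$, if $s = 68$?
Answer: $-10392$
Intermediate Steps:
$D{\left(R,E \right)} = 4 R + 4 E R$ ($D{\left(R,E \right)} = 4 \left(E R + R\right) = 4 \left(R + E R\right) = 4 R + 4 E R$)
$D{\left(12,-5 \right)} - 150 s = 4 \cdot 12 \left(1 - 5\right) - 10200 = 4 \cdot 12 \left(-4\right) - 10200 = -192 - 10200 = -10392$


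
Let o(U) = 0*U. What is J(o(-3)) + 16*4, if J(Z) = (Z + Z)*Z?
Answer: 64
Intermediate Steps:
o(U) = 0
J(Z) = 2*Z² (J(Z) = (2*Z)*Z = 2*Z²)
J(o(-3)) + 16*4 = 2*0² + 16*4 = 2*0 + 64 = 0 + 64 = 64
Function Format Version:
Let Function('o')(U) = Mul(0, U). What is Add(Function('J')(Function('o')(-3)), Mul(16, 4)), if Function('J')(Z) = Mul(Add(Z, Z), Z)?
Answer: 64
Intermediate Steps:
Function('o')(U) = 0
Function('J')(Z) = Mul(2, Pow(Z, 2)) (Function('J')(Z) = Mul(Mul(2, Z), Z) = Mul(2, Pow(Z, 2)))
Add(Function('J')(Function('o')(-3)), Mul(16, 4)) = Add(Mul(2, Pow(0, 2)), Mul(16, 4)) = Add(Mul(2, 0), 64) = Add(0, 64) = 64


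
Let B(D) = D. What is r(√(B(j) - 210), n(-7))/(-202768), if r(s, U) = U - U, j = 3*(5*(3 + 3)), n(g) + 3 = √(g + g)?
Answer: 0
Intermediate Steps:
n(g) = -3 + √2*√g (n(g) = -3 + √(g + g) = -3 + √(2*g) = -3 + √2*√g)
j = 90 (j = 3*(5*6) = 3*30 = 90)
r(s, U) = 0
r(√(B(j) - 210), n(-7))/(-202768) = 0/(-202768) = 0*(-1/202768) = 0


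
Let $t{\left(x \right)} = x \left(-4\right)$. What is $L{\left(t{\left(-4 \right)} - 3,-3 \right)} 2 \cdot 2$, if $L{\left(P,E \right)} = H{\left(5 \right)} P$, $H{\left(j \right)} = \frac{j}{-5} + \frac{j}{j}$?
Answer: $0$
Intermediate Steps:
$t{\left(x \right)} = - 4 x$
$H{\left(j \right)} = 1 - \frac{j}{5}$ ($H{\left(j \right)} = j \left(- \frac{1}{5}\right) + 1 = - \frac{j}{5} + 1 = 1 - \frac{j}{5}$)
$L{\left(P,E \right)} = 0$ ($L{\left(P,E \right)} = \left(1 - 1\right) P = 0 P = 0$)
$L{\left(t{\left(-4 \right)} - 3,-3 \right)} 2 \cdot 2 = 0 \cdot 2 \cdot 2 = 0 \cdot 2 = 0$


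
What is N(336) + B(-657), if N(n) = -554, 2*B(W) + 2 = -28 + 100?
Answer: -519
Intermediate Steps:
B(W) = 35 (B(W) = -1 + (-28 + 100)/2 = -1 + (1/2)*72 = -1 + 36 = 35)
N(336) + B(-657) = -554 + 35 = -519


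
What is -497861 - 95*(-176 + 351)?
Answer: -514486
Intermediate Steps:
-497861 - 95*(-176 + 351) = -497861 - 95*175 = -497861 - 1*16625 = -497861 - 16625 = -514486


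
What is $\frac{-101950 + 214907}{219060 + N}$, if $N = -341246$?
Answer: $- \frac{112957}{122186} \approx -0.92447$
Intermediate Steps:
$\frac{-101950 + 214907}{219060 + N} = \frac{-101950 + 214907}{219060 - 341246} = \frac{112957}{-122186} = 112957 \left(- \frac{1}{122186}\right) = - \frac{112957}{122186}$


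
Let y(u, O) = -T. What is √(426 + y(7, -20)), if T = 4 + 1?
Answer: √421 ≈ 20.518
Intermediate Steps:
T = 5
y(u, O) = -5 (y(u, O) = -1*5 = -5)
√(426 + y(7, -20)) = √(426 - 5) = √421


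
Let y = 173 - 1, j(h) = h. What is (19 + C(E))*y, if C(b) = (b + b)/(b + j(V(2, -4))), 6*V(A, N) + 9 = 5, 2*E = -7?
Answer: 88924/25 ≈ 3557.0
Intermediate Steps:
E = -7/2 (E = (1/2)*(-7) = -7/2 ≈ -3.5000)
V(A, N) = -2/3 (V(A, N) = -3/2 + (1/6)*5 = -3/2 + 5/6 = -2/3)
C(b) = 2*b/(-2/3 + b) (C(b) = (b + b)/(b - 2/3) = (2*b)/(-2/3 + b) = 2*b/(-2/3 + b))
y = 172
(19 + C(E))*y = (19 + 6*(-7/2)/(-2 + 3*(-7/2)))*172 = (19 + 6*(-7/2)/(-2 - 21/2))*172 = (19 + 6*(-7/2)/(-25/2))*172 = (19 + 6*(-7/2)*(-2/25))*172 = (19 + 42/25)*172 = (517/25)*172 = 88924/25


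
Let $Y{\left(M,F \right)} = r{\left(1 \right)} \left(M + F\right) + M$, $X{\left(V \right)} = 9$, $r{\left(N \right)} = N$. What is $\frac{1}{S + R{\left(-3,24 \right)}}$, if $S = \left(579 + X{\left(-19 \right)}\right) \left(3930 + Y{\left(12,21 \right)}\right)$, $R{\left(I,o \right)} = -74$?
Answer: $\frac{1}{2337226} \approx 4.2786 \cdot 10^{-7}$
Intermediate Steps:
$Y{\left(M,F \right)} = F + 2 M$ ($Y{\left(M,F \right)} = 1 \left(M + F\right) + M = 1 \left(F + M\right) + M = \left(F + M\right) + M = F + 2 M$)
$S = 2337300$ ($S = \left(579 + 9\right) \left(3930 + \left(21 + 2 \cdot 12\right)\right) = 588 \left(3930 + \left(21 + 24\right)\right) = 588 \left(3930 + 45\right) = 588 \cdot 3975 = 2337300$)
$\frac{1}{S + R{\left(-3,24 \right)}} = \frac{1}{2337300 - 74} = \frac{1}{2337226}$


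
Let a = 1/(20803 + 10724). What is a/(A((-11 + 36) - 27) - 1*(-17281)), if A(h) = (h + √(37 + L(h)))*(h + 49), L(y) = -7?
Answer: 5729/3103588279791 - 47*√30/9310764839373 ≈ 1.8183e-9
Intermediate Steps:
A(h) = (49 + h)*(h + √30) (A(h) = (h + √(37 - 7))*(h + 49) = (h + √30)*(49 + h) = (49 + h)*(h + √30))
a = 1/31527 ≈ 3.1719e-5
a/(A((-11 + 36) - 27) - 1*(-17281)) = 1/(31527*((((-11 + 36) - 27)² + 49*((-11 + 36) - 27) + 49*√30 + ((-11 + 36) - 27)*√30) - 1*(-17281))) = 1/(31527*(((25 - 27)² + 49*(25 - 27) + 49*√30 + (25 - 27)*√30) + 17281)) = 1/(31527*(((-2)² + 49*(-2) + 49*√30 - 2*√30) + 17281)) = 1/(31527*((4 - 98 + 49*√30 - 2*√30) + 17281)) = 1/(31527*((-94 + 47*√30) + 17281)) = 1/(31527*(17187 + 47*√30))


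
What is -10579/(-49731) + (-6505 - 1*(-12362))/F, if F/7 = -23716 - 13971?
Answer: 2499560944/13119485379 ≈ 0.19052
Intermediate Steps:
F = -263809 (F = 7*(-23716 - 13971) = 7*(-37687) = -263809)
-10579/(-49731) + (-6505 - 1*(-12362))/F = -10579/(-49731) + (-6505 - 1*(-12362))/(-263809) = -10579*(-1/49731) + (-6505 + 12362)*(-1/263809) = 10579/49731 + 5857*(-1/263809) = 10579/49731 - 5857/263809 = 2499560944/13119485379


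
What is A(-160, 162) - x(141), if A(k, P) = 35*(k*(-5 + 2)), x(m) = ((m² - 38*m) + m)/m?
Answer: 16696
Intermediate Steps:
x(m) = (m² - 37*m)/m
A(k, P) = -105*k (A(k, P) = 35*(k*(-3)) = 35*(-3*k) = -105*k)
A(-160, 162) - x(141) = -105*(-160) - (-37 + 141) = 16800 - 1*104 = 16800 - 104 = 16696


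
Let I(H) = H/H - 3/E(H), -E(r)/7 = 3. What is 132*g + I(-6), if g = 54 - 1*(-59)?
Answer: 104420/7 ≈ 14917.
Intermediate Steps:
E(r) = -21 (E(r) = -7*3 = -21)
g = 113 (g = 54 + 59 = 113)
I(H) = 8/7 (I(H) = H/H - 3/(-21) = 1 - 3*(-1/21) = 1 + ⅐ = 8/7)
132*g + I(-6) = 132*113 + 8/7 = 14916 + 8/7 = 104420/7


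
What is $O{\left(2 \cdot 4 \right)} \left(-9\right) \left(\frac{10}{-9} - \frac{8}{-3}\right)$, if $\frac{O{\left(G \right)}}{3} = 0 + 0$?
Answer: $0$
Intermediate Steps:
$O{\left(G \right)} = 0$ ($O{\left(G \right)} = 3 \left(0 + 0\right) = 3 \cdot 0 = 0$)
$O{\left(2 \cdot 4 \right)} \left(-9\right) \left(\frac{10}{-9} - \frac{8}{-3}\right) = 0 \left(-9\right) \left(\frac{10}{-9} - \frac{8}{-3}\right) = 0 \left(10 \left(- \frac{1}{9}\right) - - \frac{8}{3}\right) = 0 \left(- \frac{10}{9} + \frac{8}{3}\right) = 0 \cdot \frac{14}{9} = 0$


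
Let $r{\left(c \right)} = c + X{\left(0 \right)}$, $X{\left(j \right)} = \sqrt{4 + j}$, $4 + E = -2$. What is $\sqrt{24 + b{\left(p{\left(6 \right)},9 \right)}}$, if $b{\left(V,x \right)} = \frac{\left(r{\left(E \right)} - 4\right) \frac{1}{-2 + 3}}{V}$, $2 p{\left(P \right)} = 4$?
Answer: $2 \sqrt{5} \approx 4.4721$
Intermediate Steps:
$E = -6$ ($E = -4 - 2 = -6$)
$p{\left(P \right)} = 2$ ($p{\left(P \right)} = \frac{1}{2} \cdot 4 = 2$)
$r{\left(c \right)} = 2 + c$ ($r{\left(c \right)} = c + \sqrt{4 + 0} = c + \sqrt{4} = c + 2 = 2 + c$)
$b{\left(V,x \right)} = - \frac{8}{V}$ ($b{\left(V,x \right)} = \frac{\left(\left(2 - 6\right) - 4\right) \frac{1}{-2 + 3}}{V} = \frac{\left(-4 - 4\right) 1^{-1}}{V} = \frac{\left(-8\right) 1}{V} = - \frac{8}{V}$)
$\sqrt{24 + b{\left(p{\left(6 \right)},9 \right)}} = \sqrt{24 - \frac{8}{2}} = \sqrt{24 - 4} = \sqrt{20} = 2 \sqrt{5}$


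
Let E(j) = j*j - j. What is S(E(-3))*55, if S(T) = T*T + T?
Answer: 8580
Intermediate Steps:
E(j) = j**2 - j
S(T) = T + T**2 (S(T) = T**2 + T = T + T**2)
S(E(-3))*55 = ((-3*(-1 - 3))*(1 - 3*(-1 - 3)))*55 = ((-3*(-4))*(1 - 3*(-4)))*55 = (12*(1 + 12))*55 = (12*13)*55 = 156*55 = 8580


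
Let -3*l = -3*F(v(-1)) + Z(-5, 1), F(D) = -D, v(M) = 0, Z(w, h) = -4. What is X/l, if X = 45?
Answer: 135/4 ≈ 33.750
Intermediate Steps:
l = 4/3 (l = -(-(-3)*0 - 4)/3 = -(-3*0 - 4)/3 = -(0 - 4)/3 = -⅓*(-4) = 4/3 ≈ 1.3333)
X/l = 45/(4/3) = 45*(¾) = 135/4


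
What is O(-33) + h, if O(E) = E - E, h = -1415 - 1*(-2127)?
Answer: 712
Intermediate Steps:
h = 712 (h = -1415 + 2127 = 712)
O(E) = 0
O(-33) + h = 0 + 712 = 712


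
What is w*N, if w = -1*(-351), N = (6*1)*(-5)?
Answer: -10530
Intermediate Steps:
N = -30 (N = 6*(-5) = -30)
w = 351
w*N = 351*(-30) = -10530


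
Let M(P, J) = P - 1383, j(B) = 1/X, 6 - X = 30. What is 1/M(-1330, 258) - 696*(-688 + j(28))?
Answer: 1299193300/2713 ≈ 4.7888e+5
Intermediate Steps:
X = -24 (X = 6 - 1*30 = 6 - 30 = -24)
j(B) = -1/24 (j(B) = 1/(-24) = -1/24)
M(P, J) = -1383 + P
1/M(-1330, 258) - 696*(-688 + j(28)) = 1/(-1383 - 1330) - 696*(-688 - 1/24) = 1/(-2713) - 696*(-16513/24) = -1/2713 + 478877 = 1299193300/2713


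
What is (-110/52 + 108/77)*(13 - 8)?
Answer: -7135/2002 ≈ -3.5639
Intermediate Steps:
(-110/52 + 108/77)*(13 - 8) = (-110*1/52 + 108*(1/77))*5 = (-55/26 + 108/77)*5 = -1427/2002*5 = -7135/2002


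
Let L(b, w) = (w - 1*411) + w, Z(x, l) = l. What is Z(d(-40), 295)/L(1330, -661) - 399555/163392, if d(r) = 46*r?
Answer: -246876485/94386112 ≈ -2.6156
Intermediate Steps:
L(b, w) = -411 + 2*w (L(b, w) = (w - 411) + w = (-411 + w) + w = -411 + 2*w)
Z(d(-40), 295)/L(1330, -661) - 399555/163392 = 295/(-411 + 2*(-661)) - 399555/163392 = 295/(-411 - 1322) - 399555*1/163392 = 295/(-1733) - 133185/54464 = 295*(-1/1733) - 133185/54464 = -295/1733 - 133185/54464 = -246876485/94386112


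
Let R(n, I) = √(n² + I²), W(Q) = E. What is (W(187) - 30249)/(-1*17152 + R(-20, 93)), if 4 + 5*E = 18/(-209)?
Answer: 542192883968/307420247475 + 31611059*√9049/307420247475 ≈ 1.7735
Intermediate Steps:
E = -854/1045 (E = -⅘ + (18/(-209))/5 = -⅘ + (18*(-1/209))/5 = -⅘ + (⅕)*(-18/209) = -⅘ - 18/1045 = -854/1045 ≈ -0.81722)
W(Q) = -854/1045
R(n, I) = √(I² + n²)
(W(187) - 30249)/(-1*17152 + R(-20, 93)) = (-854/1045 - 30249)/(-1*17152 + √(93² + (-20)²)) = -31611059/(1045*(-17152 + √(8649 + 400))) = -31611059/(1045*(-17152 + √9049))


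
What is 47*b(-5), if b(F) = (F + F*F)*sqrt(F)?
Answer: 940*I*sqrt(5) ≈ 2101.9*I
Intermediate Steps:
b(F) = sqrt(F)*(F + F**2) (b(F) = (F + F**2)*sqrt(F) = sqrt(F)*(F + F**2))
47*b(-5) = 47*((-5)**(3/2)*(1 - 5)) = 47*(-5*I*sqrt(5)*(-4)) = 47*(20*I*sqrt(5)) = 940*I*sqrt(5)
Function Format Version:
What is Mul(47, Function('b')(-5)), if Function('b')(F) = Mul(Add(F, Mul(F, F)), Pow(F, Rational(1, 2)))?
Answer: Mul(940, I, Pow(5, Rational(1, 2))) ≈ Mul(2101.9, I)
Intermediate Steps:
Function('b')(F) = Mul(Pow(F, Rational(1, 2)), Add(F, Pow(F, 2))) (Function('b')(F) = Mul(Add(F, Pow(F, 2)), Pow(F, Rational(1, 2))) = Mul(Pow(F, Rational(1, 2)), Add(F, Pow(F, 2))))
Mul(47, Function('b')(-5)) = Mul(47, Mul(Pow(-5, Rational(3, 2)), Add(1, -5))) = Mul(47, Mul(Mul(-5, I, Pow(5, Rational(1, 2))), -4)) = Mul(47, Mul(20, I, Pow(5, Rational(1, 2)))) = Mul(940, I, Pow(5, Rational(1, 2)))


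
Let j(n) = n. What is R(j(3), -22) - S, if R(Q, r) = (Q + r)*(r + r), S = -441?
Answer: 1277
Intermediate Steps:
R(Q, r) = 2*r*(Q + r) (R(Q, r) = (Q + r)*(2*r) = 2*r*(Q + r))
R(j(3), -22) - S = 2*(-22)*(3 - 22) - 1*(-441) = 2*(-22)*(-19) + 441 = 836 + 441 = 1277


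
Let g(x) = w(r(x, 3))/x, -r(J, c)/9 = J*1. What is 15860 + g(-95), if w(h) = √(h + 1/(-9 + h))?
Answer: 15860 - √67993114/26790 ≈ 15860.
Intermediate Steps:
r(J, c) = -9*J
g(x) = √((1 - 9*x*(-9 - 9*x))/(-9 - 9*x))/x (g(x) = √((1 + (-9*x)*(-9 - 9*x))/(-9 - 9*x))/x = √((1 - 9*x*(-9 - 9*x))/(-9 - 9*x))/x)
15860 + g(-95) = 15860 + (⅓)*√((-1 - 81*(-95)*(1 - 95))/(1 - 95))/(-95) = 15860 + (⅓)*(-1/95)*√((-1 - 81*(-95)*(-94))/(-94)) = 15860 + (⅓)*(-1/95)*√(-(-1 - 723330)/94) = 15860 + (⅓)*(-1/95)*√(-1/94*(-723331)) = 15860 + (⅓)*(-1/95)*√(723331/94) = 15860 + (⅓)*(-1/95)*(√67993114/94) = 15860 - √67993114/26790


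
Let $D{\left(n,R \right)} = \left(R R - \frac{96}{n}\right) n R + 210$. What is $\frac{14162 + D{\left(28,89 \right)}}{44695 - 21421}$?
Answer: $\frac{9872480}{11637} \approx 848.37$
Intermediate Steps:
$D{\left(n,R \right)} = 210 + R n \left(R^{2} - \frac{96}{n}\right)$ ($D{\left(n,R \right)} = \left(R^{2} - \frac{96}{n}\right) n R + 210 = n \left(R^{2} - \frac{96}{n}\right) R + 210 = R n \left(R^{2} - \frac{96}{n}\right) + 210 = 210 + R n \left(R^{2} - \frac{96}{n}\right)$)
$\frac{14162 + D{\left(28,89 \right)}}{44695 - 21421} = \frac{14162 + \left(210 - 8544 + 28 \cdot 89^{3}\right)}{44695 - 21421} = \frac{14162 + \left(210 - 8544 + 28 \cdot 704969\right)}{23274} = \left(14162 + \left(210 - 8544 + 19739132\right)\right) \frac{1}{23274} = \left(14162 + 19730798\right) \frac{1}{23274} = 19744960 \cdot \frac{1}{23274} = \frac{9872480}{11637}$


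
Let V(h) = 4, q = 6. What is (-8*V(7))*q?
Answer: -192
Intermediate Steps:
(-8*V(7))*q = -8*4*6 = -32*6 = -192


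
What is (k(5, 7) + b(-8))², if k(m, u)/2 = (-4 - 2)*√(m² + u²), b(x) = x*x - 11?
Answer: 13465 - 1272*√74 ≈ 2522.8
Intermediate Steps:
b(x) = -11 + x² (b(x) = x² - 11 = -11 + x²)
k(m, u) = -12*√(m² + u²) (k(m, u) = 2*((-4 - 2)*√(m² + u²)) = 2*(-6*√(m² + u²)) = -12*√(m² + u²))
(k(5, 7) + b(-8))² = (-12*√(5² + 7²) + (-11 + (-8)²))² = (-12*√(25 + 49) + (-11 + 64))² = (-12*√74 + 53)² = (53 - 12*√74)²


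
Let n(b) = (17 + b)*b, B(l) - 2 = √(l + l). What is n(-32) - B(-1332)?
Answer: 478 - 6*I*√74 ≈ 478.0 - 51.614*I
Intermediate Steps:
B(l) = 2 + √2*√l (B(l) = 2 + √(l + l) = 2 + √(2*l) = 2 + √2*√l)
n(b) = b*(17 + b)
n(-32) - B(-1332) = -32*(17 - 32) - (2 + √2*√(-1332)) = -32*(-15) - (2 + √2*(6*I*√37)) = 480 - (2 + 6*I*√74) = 480 + (-2 - 6*I*√74) = 478 - 6*I*√74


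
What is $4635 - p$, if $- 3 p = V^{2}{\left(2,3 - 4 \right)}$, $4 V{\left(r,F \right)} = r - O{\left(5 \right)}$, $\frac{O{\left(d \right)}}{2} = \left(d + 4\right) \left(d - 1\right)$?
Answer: $\frac{56845}{12} \approx 4737.1$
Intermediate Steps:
$O{\left(d \right)} = 2 \left(-1 + d\right) \left(4 + d\right)$ ($O{\left(d \right)} = 2 \left(d + 4\right) \left(d - 1\right) = 2 \left(4 + d\right) \left(-1 + d\right) = 2 \left(-1 + d\right) \left(4 + d\right)$)
$V{\left(r,F \right)} = -18 + \frac{r}{4}$ ($V{\left(r,F \right)} = \frac{r - \left(-8 + 2 \cdot 5^{2} + 6 \cdot 5\right)}{4} = \frac{r - \left(-8 + 2 \cdot 25 + 30\right)}{4} = \frac{r - \left(-8 + 50 + 30\right)}{4} = \frac{r - 72}{4} = \frac{-72 + r}{4} = -18 + \frac{r}{4}$)
$p = - \frac{1225}{12}$ ($p = - \frac{\left(-18 + \frac{1}{4} \cdot 2\right)^{2}}{3} = - \frac{\left(-18 + \frac{1}{2}\right)^{2}}{3} = - \frac{\left(- \frac{35}{2}\right)^{2}}{3} = \left(- \frac{1}{3}\right) \frac{1225}{4} = - \frac{1225}{12} \approx -102.08$)
$4635 - p = 4635 - - \frac{1225}{12} = 4635 + \frac{1225}{12} = \frac{56845}{12}$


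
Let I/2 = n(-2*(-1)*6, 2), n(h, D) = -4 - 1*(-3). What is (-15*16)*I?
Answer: 480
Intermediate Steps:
n(h, D) = -1 (n(h, D) = -4 + 3 = -1)
I = -2 (I = 2*(-1) = -2)
(-15*16)*I = -15*16*(-2) = -240*(-2) = 480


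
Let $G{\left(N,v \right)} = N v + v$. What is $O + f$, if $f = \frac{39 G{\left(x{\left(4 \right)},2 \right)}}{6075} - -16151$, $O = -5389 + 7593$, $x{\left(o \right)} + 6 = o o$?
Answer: $\frac{37169161}{2025} \approx 18355.0$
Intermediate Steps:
$x{\left(o \right)} = -6 + o^{2}$ ($x{\left(o \right)} = -6 + o o = -6 + o^{2}$)
$G{\left(N,v \right)} = v + N v$
$O = 2204$
$f = \frac{32706061}{2025}$ ($f = \frac{39 \cdot 2 \left(1 - \left(6 - 4^{2}\right)\right)}{6075} - -16151 = 39 \cdot 2 \left(1 + \left(-6 + 16\right)\right) \frac{1}{6075} + 16151 = 39 \cdot 2 \left(1 + 10\right) \frac{1}{6075} + 16151 = 39 \cdot 2 \cdot 11 \cdot \frac{1}{6075} + 16151 = 39 \cdot 22 \cdot \frac{1}{6075} + 16151 = 858 \cdot \frac{1}{6075} + 16151 = \frac{286}{2025} + 16151 = \frac{32706061}{2025} \approx 16151.0$)
$O + f = 2204 + \frac{32706061}{2025} = \frac{37169161}{2025}$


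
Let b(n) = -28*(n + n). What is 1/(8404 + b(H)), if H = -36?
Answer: 1/10420 ≈ 9.5969e-5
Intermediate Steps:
b(n) = -56*n
1/(8404 + b(H)) = 1/(8404 - 56*(-36)) = 1/(8404 + 2016) = 1/10420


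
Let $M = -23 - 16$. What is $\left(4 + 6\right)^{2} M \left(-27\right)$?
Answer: $105300$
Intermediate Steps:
$M = -39$ ($M = -23 - 16 = -39$)
$\left(4 + 6\right)^{2} M \left(-27\right) = \left(4 + 6\right)^{2} \left(-39\right) \left(-27\right) = 10^{2} \left(-39\right) \left(-27\right) = 100 \left(-39\right) \left(-27\right) = \left(-3900\right) \left(-27\right) = 105300$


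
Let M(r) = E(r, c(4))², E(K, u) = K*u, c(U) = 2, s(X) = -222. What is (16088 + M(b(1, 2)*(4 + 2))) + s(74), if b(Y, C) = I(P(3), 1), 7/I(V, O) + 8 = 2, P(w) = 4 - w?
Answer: 16062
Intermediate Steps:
I(V, O) = -7/6 (I(V, O) = 7/(-8 + 2) = 7/(-6) = 7*(-⅙) = -7/6)
b(Y, C) = -7/6
M(r) = 4*r² (M(r) = (r*2)² = (2*r)² = 4*r²)
(16088 + M(b(1, 2)*(4 + 2))) + s(74) = (16088 + 4*(-7*(4 + 2)/6)²) - 222 = (16088 + 4*(-7/6*6)²) - 222 = (16088 + 4*(-7)²) - 222 = (16088 + 4*49) - 222 = (16088 + 196) - 222 = 16284 - 222 = 16062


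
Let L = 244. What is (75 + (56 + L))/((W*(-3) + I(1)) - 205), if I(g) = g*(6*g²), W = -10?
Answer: -375/169 ≈ -2.2189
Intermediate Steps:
I(g) = 6*g³
(75 + (56 + L))/((W*(-3) + I(1)) - 205) = (75 + (56 + 244))/((-10*(-3) + 6*1³) - 205) = (75 + 300)/((30 + 6*1) - 205) = 375/((30 + 6) - 205) = 375/(36 - 205) = 375/(-169) = 375*(-1/169) = -375/169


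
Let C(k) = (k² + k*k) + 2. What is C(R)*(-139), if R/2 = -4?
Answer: -18070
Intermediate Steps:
R = -8 (R = 2*(-4) = -8)
C(k) = 2 + 2*k² (C(k) = (k² + k²) + 2 = 2*k² + 2 = 2 + 2*k²)
C(R)*(-139) = (2 + 2*(-8)²)*(-139) = (2 + 2*64)*(-139) = (2 + 128)*(-139) = 130*(-139) = -18070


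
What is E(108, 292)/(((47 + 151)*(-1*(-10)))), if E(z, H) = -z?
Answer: -3/55 ≈ -0.054545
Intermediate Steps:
E(108, 292)/(((47 + 151)*(-1*(-10)))) = (-1*108)/(((47 + 151)*(-1*(-10)))) = -108/(198*10) = -108/1980 = -108*1/1980 = -3/55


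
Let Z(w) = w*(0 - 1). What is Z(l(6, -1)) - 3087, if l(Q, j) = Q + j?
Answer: -3092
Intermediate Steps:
Z(w) = -w (Z(w) = w*(-1) = -w)
Z(l(6, -1)) - 3087 = -(6 - 1) - 3087 = -1*5 - 3087 = -5 - 3087 = -3092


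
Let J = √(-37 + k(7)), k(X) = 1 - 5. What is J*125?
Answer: 125*I*√41 ≈ 800.39*I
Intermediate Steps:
k(X) = -4
J = I*√41 (J = √(-37 - 4) = √(-41) = I*√41 ≈ 6.4031*I)
J*125 = (I*√41)*125 = 125*I*√41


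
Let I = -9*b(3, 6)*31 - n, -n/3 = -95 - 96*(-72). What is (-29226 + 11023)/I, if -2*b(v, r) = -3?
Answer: -36406/40065 ≈ -0.90867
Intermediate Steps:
b(v, r) = 3/2 (b(v, r) = -½*(-3) = 3/2)
n = -20451 (n = -3*(-95 - 96*(-72)) = -3*(-95 + 6912) = -3*6817 = -20451)
I = 40065/2 (I = -9*3/2*31 - 1*(-20451) = -27/2*31 + 20451 = -837/2 + 20451 = 40065/2 ≈ 20033.)
(-29226 + 11023)/I = (-29226 + 11023)/(40065/2) = -18203*2/40065 = -36406/40065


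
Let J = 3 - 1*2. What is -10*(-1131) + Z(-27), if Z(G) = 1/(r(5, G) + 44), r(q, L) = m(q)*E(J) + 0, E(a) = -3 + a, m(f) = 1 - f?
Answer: 588121/52 ≈ 11310.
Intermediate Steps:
J = 1 (J = 3 - 2 = 1)
r(q, L) = -2 + 2*q (r(q, L) = (1 - q)*(-3 + 1) + 0 = (1 - q)*(-2) + 0 = (-2 + 2*q) + 0 = -2 + 2*q)
Z(G) = 1/52 (Z(G) = 1/((-2 + 2*5) + 44) = 1/((-2 + 10) + 44) = 1/(8 + 44) = 1/52)
-10*(-1131) + Z(-27) = -10*(-1131) + 1/52 = 11310 + 1/52 = 588121/52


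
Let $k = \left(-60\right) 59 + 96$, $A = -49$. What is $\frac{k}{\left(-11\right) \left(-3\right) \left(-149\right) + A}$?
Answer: $\frac{1722}{2483} \approx 0.69352$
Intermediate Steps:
$k = -3444$ ($k = -3540 + 96 = -3444$)
$\frac{k}{\left(-11\right) \left(-3\right) \left(-149\right) + A} = - \frac{3444}{\left(-11\right) \left(-3\right) \left(-149\right) - 49} = - \frac{3444}{33 \left(-149\right) - 49} = - \frac{3444}{-4917 - 49} = - \frac{3444}{-4966} = \left(-3444\right) \left(- \frac{1}{4966}\right) = \frac{1722}{2483}$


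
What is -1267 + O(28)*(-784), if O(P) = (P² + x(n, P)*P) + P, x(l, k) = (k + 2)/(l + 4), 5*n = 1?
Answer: -794675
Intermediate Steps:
n = ⅕ (n = (⅕)*1 = ⅕ ≈ 0.20000)
x(l, k) = (2 + k)/(4 + l)
O(P) = P + P² + P*(10/21 + 5*P/21) (O(P) = (P² + ((2 + P)/(4 + ⅕))*P) + P = (P² + ((2 + P)/(21/5))*P) + P = (P² + (5*(2 + P)/21)*P) + P = (P² + (10/21 + 5*P/21)*P) + P = (P² + P*(10/21 + 5*P/21)) + P = P + P² + P*(10/21 + 5*P/21))
-1267 + O(28)*(-784) = -1267 + ((1/21)*28*(31 + 26*28))*(-784) = -1267 + ((1/21)*28*(31 + 728))*(-784) = -1267 + ((1/21)*28*759)*(-784) = -1267 + 1012*(-784) = -1267 - 793408 = -794675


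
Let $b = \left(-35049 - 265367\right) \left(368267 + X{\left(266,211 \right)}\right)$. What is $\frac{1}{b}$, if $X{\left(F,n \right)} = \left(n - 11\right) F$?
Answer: $- \frac{1}{126615430272} \approx -7.8979 \cdot 10^{-12}$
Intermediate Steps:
$X{\left(F,n \right)} = F \left(-11 + n\right)$ ($X{\left(F,n \right)} = \left(-11 + n\right) F = F \left(-11 + n\right)$)
$b = -126615430272$ ($b = \left(-35049 - 265367\right) \left(368267 + 266 \left(-11 + 211\right)\right) = - 300416 \left(368267 + 266 \cdot 200\right) = - 300416 \left(368267 + 53200\right) = \left(-300416\right) 421467 = -126615430272$)
$\frac{1}{b} = \frac{1}{-126615430272} = - \frac{1}{126615430272}$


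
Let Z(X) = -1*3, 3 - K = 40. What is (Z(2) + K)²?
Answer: 1600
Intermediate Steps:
K = -37 (K = 3 - 1*40 = 3 - 40 = -37)
Z(X) = -3
(Z(2) + K)² = (-3 - 37)² = (-40)² = 1600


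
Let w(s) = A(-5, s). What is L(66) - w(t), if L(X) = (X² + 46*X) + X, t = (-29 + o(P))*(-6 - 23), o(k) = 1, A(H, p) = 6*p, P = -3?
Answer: 2586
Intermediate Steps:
t = 812 (t = (-29 + 1)*(-6 - 23) = -28*(-29) = 812)
w(s) = 6*s
L(X) = X² + 47*X
L(66) - w(t) = 66*(47 + 66) - 6*812 = 66*113 - 1*4872 = 7458 - 4872 = 2586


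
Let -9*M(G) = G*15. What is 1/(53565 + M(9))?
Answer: 1/53550 ≈ 1.8674e-5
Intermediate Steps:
M(G) = -5*G/3 (M(G) = -G*15/9 = -5*G/3)
1/(53565 + M(9)) = 1/(53565 - 5/3*9) = 1/(53565 - 15) = 1/53550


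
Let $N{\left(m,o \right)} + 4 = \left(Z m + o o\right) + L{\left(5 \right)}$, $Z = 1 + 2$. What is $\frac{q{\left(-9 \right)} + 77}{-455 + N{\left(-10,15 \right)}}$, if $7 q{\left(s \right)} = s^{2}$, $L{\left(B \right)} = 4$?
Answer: $- \frac{31}{91} \approx -0.34066$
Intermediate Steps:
$Z = 3$
$q{\left(s \right)} = \frac{s^{2}}{7}$
$N{\left(m,o \right)} = o^{2} + 3 m$ ($N{\left(m,o \right)} = -4 + \left(\left(3 m + o o\right) + 4\right) = -4 + \left(\left(3 m + o^{2}\right) + 4\right) = -4 + \left(\left(o^{2} + 3 m\right) + 4\right) = -4 + \left(4 + o^{2} + 3 m\right) = o^{2} + 3 m$)
$\frac{q{\left(-9 \right)} + 77}{-455 + N{\left(-10,15 \right)}} = \frac{\frac{\left(-9\right)^{2}}{7} + 77}{-455 + \left(15^{2} + 3 \left(-10\right)\right)} = \frac{\frac{1}{7} \cdot 81 + 77}{-455 + \left(225 - 30\right)} = \frac{\frac{81}{7} + 77}{-455 + 195} = \frac{620}{7 \left(-260\right)} = \frac{620}{7} \left(- \frac{1}{260}\right) = - \frac{31}{91}$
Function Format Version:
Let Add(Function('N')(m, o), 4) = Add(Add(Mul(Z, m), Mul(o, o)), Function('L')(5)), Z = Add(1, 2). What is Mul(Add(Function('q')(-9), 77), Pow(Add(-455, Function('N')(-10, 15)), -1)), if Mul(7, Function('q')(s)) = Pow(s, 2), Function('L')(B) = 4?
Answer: Rational(-31, 91) ≈ -0.34066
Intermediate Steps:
Z = 3
Function('q')(s) = Mul(Rational(1, 7), Pow(s, 2))
Function('N')(m, o) = Add(Pow(o, 2), Mul(3, m)) (Function('N')(m, o) = Add(-4, Add(Add(Mul(3, m), Mul(o, o)), 4)) = Add(-4, Add(Add(Mul(3, m), Pow(o, 2)), 4)) = Add(-4, Add(Add(Pow(o, 2), Mul(3, m)), 4)) = Add(-4, Add(4, Pow(o, 2), Mul(3, m))) = Add(Pow(o, 2), Mul(3, m)))
Mul(Add(Function('q')(-9), 77), Pow(Add(-455, Function('N')(-10, 15)), -1)) = Mul(Add(Mul(Rational(1, 7), Pow(-9, 2)), 77), Pow(Add(-455, Add(Pow(15, 2), Mul(3, -10))), -1)) = Mul(Add(Mul(Rational(1, 7), 81), 77), Pow(Add(-455, Add(225, -30)), -1)) = Mul(Add(Rational(81, 7), 77), Pow(Add(-455, 195), -1)) = Mul(Rational(620, 7), Pow(-260, -1)) = Mul(Rational(620, 7), Rational(-1, 260)) = Rational(-31, 91)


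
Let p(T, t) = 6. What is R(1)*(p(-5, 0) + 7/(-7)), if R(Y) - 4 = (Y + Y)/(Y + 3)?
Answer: 45/2 ≈ 22.500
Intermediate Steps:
R(Y) = 4 + 2*Y/(3 + Y) (R(Y) = 4 + (Y + Y)/(Y + 3) = 4 + (2*Y)/(3 + Y) = 4 + 2*Y/(3 + Y))
R(1)*(p(-5, 0) + 7/(-7)) = (6*(2 + 1)/(3 + 1))*(6 + 7/(-7)) = (6*3/4)*(6 + 7*(-1/7)) = (6*(1/4)*3)*(6 - 1) = (9/2)*5 = 45/2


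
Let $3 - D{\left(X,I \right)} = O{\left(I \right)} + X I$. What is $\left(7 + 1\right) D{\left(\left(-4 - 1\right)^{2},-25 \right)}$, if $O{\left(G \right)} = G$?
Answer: $5224$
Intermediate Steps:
$D{\left(X,I \right)} = 3 - I - I X$ ($D{\left(X,I \right)} = 3 - \left(I + X I\right) = 3 - \left(I + I X\right) = 3 - I - I X$)
$\left(7 + 1\right) D{\left(\left(-4 - 1\right)^{2},-25 \right)} = \left(7 + 1\right) \left(3 - -25 - - 25 \left(-4 - 1\right)^{2}\right) = 8 \left(3 + 25 - - 25 \left(-5\right)^{2}\right) = 8 \left(3 + 25 - \left(-25\right) 25\right) = 8 \left(3 + 25 + 625\right) = 8 \cdot 653 = 5224$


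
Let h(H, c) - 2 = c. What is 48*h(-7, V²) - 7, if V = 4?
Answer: 857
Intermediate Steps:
h(H, c) = 2 + c
48*h(-7, V²) - 7 = 48*(2 + 4²) - 7 = 48*(2 + 16) - 7 = 48*18 - 7 = 864 - 7 = 857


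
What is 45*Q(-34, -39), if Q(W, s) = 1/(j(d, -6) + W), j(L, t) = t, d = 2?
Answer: -9/8 ≈ -1.1250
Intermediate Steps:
Q(W, s) = 1/(-6 + W)
45*Q(-34, -39) = 45/(-6 - 34) = 45/(-40) = 45*(-1/40) = -9/8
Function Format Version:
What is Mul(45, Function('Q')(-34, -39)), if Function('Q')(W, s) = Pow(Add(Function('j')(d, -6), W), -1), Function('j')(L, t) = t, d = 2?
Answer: Rational(-9, 8) ≈ -1.1250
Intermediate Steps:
Function('Q')(W, s) = Pow(Add(-6, W), -1)
Mul(45, Function('Q')(-34, -39)) = Mul(45, Pow(Add(-6, -34), -1)) = Mul(45, Pow(-40, -1)) = Mul(45, Rational(-1, 40)) = Rational(-9, 8)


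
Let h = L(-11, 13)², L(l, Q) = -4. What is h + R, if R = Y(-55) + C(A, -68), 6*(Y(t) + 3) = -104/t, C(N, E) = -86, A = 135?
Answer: -11993/165 ≈ -72.685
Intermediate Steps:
Y(t) = -3 - 52/(3*t) (Y(t) = -3 + (-104/t)/6 = -3 - 52/(3*t))
R = -14633/165 (R = (-3 - 52/3/(-55)) - 86 = (-3 - 52/3*(-1/55)) - 86 = (-3 + 52/165) - 86 = -443/165 - 86 = -14633/165 ≈ -88.685)
h = 16 (h = (-4)² = 16)
h + R = 16 - 14633/165 = -11993/165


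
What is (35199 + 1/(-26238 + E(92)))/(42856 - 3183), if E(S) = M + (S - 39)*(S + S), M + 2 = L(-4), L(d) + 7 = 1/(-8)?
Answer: 4644895231/5235288753 ≈ 0.88723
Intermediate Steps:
L(d) = -57/8 (L(d) = -7 + 1/(-8) = -7 - ⅛ = -57/8)
M = -73/8 (M = -2 - 57/8 = -73/8 ≈ -9.1250)
E(S) = -73/8 + 2*S*(-39 + S) (E(S) = -73/8 + (S - 39)*(S + S) = -73/8 + (-39 + S)*(2*S) = -73/8 + 2*S*(-39 + S))
(35199 + 1/(-26238 + E(92)))/(42856 - 3183) = (35199 + 1/(-26238 + (-73/8 - 78*92 + 2*92²)))/(42856 - 3183) = (35199 + 1/(-26238 + (-73/8 - 7176 + 2*8464)))/39673 = (35199 + 1/(-26238 + (-73/8 - 7176 + 16928)))*(1/39673) = (35199 + 1/(-26238 + 77943/8))*(1/39673) = (35199 + 1/(-131961/8))*(1/39673) = (35199 - 8/131961)*(1/39673) = (4644895231/131961)*(1/39673) = 4644895231/5235288753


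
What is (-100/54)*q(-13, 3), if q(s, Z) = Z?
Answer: -50/9 ≈ -5.5556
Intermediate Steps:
(-100/54)*q(-13, 3) = -100/54*3 = -100*1/54*3 = -50/27*3 = -50/9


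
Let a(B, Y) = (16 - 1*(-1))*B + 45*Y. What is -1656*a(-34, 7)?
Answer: 435528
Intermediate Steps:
a(B, Y) = 17*B + 45*Y (a(B, Y) = (16 + 1)*B + 45*Y = 17*B + 45*Y)
-1656*a(-34, 7) = -1656*(17*(-34) + 45*7) = -1656*(-578 + 315) = -1656*(-263) = 435528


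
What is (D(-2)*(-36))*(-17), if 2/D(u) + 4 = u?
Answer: -204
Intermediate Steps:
D(u) = 2/(-4 + u)
(D(-2)*(-36))*(-17) = ((2/(-4 - 2))*(-36))*(-17) = ((2/(-6))*(-36))*(-17) = ((2*(-⅙))*(-36))*(-17) = -⅓*(-36)*(-17) = 12*(-17) = -204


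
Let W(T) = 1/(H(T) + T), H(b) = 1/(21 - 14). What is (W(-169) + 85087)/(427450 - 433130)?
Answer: -100572827/6713760 ≈ -14.980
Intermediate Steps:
H(b) = ⅐ (H(b) = 1/7 = ⅐)
W(T) = 1/(⅐ + T)
(W(-169) + 85087)/(427450 - 433130) = (7/(1 + 7*(-169)) + 85087)/(427450 - 433130) = (7/(1 - 1183) + 85087)/(-5680) = (7/(-1182) + 85087)*(-1/5680) = (7*(-1/1182) + 85087)*(-1/5680) = (-7/1182 + 85087)*(-1/5680) = (100572827/1182)*(-1/5680) = -100572827/6713760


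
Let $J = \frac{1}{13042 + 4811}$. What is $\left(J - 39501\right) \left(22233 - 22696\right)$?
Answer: $\frac{326512855976}{17853} \approx 1.8289 \cdot 10^{7}$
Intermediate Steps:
$J = \frac{1}{17853} \approx 5.6013 \cdot 10^{-5}$
$\left(J - 39501\right) \left(22233 - 22696\right) = \left(\frac{1}{17853} - 39501\right) \left(22233 - 22696\right) = \left(- \frac{705211352}{17853}\right) \left(-463\right) = \frac{326512855976}{17853}$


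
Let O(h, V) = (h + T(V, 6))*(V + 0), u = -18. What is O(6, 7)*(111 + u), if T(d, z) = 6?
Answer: 7812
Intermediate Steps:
O(h, V) = V*(6 + h) (O(h, V) = (h + 6)*(V + 0) = (6 + h)*V = V*(6 + h))
O(6, 7)*(111 + u) = (7*(6 + 6))*(111 - 18) = (7*12)*93 = 84*93 = 7812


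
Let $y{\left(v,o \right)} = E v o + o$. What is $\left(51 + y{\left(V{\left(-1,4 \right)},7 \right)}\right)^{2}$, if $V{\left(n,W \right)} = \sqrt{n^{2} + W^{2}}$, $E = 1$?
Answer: $4197 + 812 \sqrt{17} \approx 7545.0$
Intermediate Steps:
$V{\left(n,W \right)} = \sqrt{W^{2} + n^{2}}$
$y{\left(v,o \right)} = o + o v$ ($y{\left(v,o \right)} = 1 v o + o = v o + o = o v + o = o + o v$)
$\left(51 + y{\left(V{\left(-1,4 \right)},7 \right)}\right)^{2} = \left(51 + 7 \left(1 + \sqrt{4^{2} + \left(-1\right)^{2}}\right)\right)^{2} = \left(51 + 7 \left(1 + \sqrt{16 + 1}\right)\right)^{2} = \left(51 + 7 \left(1 + \sqrt{17}\right)\right)^{2} = \left(51 + \left(7 + 7 \sqrt{17}\right)\right)^{2} = \left(58 + 7 \sqrt{17}\right)^{2}$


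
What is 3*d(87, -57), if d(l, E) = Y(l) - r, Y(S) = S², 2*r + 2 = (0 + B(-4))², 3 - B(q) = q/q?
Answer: 22704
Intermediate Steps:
B(q) = 2 (B(q) = 3 - q/q = 3 - 1*1 = 3 - 1 = 2)
r = 1 (r = -1 + (0 + 2)²/2 = -1 + (½)*2² = -1 + (½)*4 = -1 + 2 = 1)
d(l, E) = -1 + l² (d(l, E) = l² - 1*1 = l² - 1 = -1 + l²)
3*d(87, -57) = 3*(-1 + 87²) = 3*(-1 + 7569) = 3*7568 = 22704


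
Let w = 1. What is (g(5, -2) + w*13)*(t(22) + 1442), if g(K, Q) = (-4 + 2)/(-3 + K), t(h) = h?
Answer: 17568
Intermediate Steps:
g(K, Q) = -2/(-3 + K)
(g(5, -2) + w*13)*(t(22) + 1442) = (-2/(-3 + 5) + 1*13)*(22 + 1442) = (-2/2 + 13)*1464 = (-2*½ + 13)*1464 = (-1 + 13)*1464 = 12*1464 = 17568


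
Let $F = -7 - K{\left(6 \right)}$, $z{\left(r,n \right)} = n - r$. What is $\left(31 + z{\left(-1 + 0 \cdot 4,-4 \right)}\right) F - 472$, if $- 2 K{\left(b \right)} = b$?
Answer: $-584$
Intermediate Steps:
$K{\left(b \right)} = - \frac{b}{2}$
$F = -4$ ($F = -7 - \left(- \frac{1}{2}\right) 6 = -7 - -3 = -7 + 3 = -4$)
$\left(31 + z{\left(-1 + 0 \cdot 4,-4 \right)}\right) F - 472 = \left(31 - 3\right) \left(-4\right) - 472 = 28 \left(-4\right) - 472 = -112 - 472 = -584$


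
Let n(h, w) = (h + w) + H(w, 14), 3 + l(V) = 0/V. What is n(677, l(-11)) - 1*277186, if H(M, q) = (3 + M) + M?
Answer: -276515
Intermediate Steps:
l(V) = -3 (l(V) = -3 + 0/V = -3 + 0 = -3)
H(M, q) = 3 + 2*M
n(h, w) = 3 + h + 3*w (n(h, w) = (h + w) + (3 + 2*w) = 3 + h + 3*w)
n(677, l(-11)) - 1*277186 = (3 + 677 + 3*(-3)) - 1*277186 = (3 + 677 - 9) - 277186 = 671 - 277186 = -276515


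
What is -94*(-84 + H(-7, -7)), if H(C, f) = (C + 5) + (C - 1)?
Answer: 8836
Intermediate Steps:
H(C, f) = 4 + 2*C (H(C, f) = (5 + C) + (-1 + C) = 4 + 2*C)
-94*(-84 + H(-7, -7)) = -94*(-84 + (4 + 2*(-7))) = -94*(-84 + (4 - 14)) = -94*(-84 - 10) = -94*(-94) = 8836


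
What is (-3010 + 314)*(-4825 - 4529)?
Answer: 25218384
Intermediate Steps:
(-3010 + 314)*(-4825 - 4529) = -2696*(-9354) = 25218384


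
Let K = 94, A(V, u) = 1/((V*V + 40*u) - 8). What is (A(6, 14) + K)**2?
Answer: 3055104529/345744 ≈ 8836.3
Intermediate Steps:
A(V, u) = 1/(-8 + V**2 + 40*u) (A(V, u) = 1/((V**2 + 40*u) - 8) = 1/(-8 + V**2 + 40*u))
(A(6, 14) + K)**2 = (1/(-8 + 6**2 + 40*14) + 94)**2 = (1/(-8 + 36 + 560) + 94)**2 = (1/588 + 94)**2 = (55273/588)**2 = 3055104529/345744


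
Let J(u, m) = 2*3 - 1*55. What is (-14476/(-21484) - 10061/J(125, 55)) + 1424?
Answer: 428981858/263179 ≈ 1630.0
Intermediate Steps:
J(u, m) = -49 (J(u, m) = 6 - 55 = -49)
(-14476/(-21484) - 10061/J(125, 55)) + 1424 = (-14476/(-21484) - 10061/(-49)) + 1424 = (-14476*(-1/21484) - 10061*(-1/49)) + 1424 = (3619/5371 + 10061/49) + 1424 = 54214962/263179 + 1424 = 428981858/263179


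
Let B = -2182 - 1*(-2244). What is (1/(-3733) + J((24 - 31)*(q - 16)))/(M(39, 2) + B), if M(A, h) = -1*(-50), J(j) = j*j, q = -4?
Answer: 73166799/418096 ≈ 175.00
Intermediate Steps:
B = 62 (B = -2182 + 2244 = 62)
J(j) = j²
M(A, h) = 50
(1/(-3733) + J((24 - 31)*(q - 16)))/(M(39, 2) + B) = (1/(-3733) + ((24 - 31)*(-4 - 16))²)/(50 + 62) = (-1/3733 + (-7*(-20))²)/112 = (-1/3733 + 140²)*(1/112) = (-1/3733 + 19600)*(1/112) = (73166799/3733)*(1/112) = 73166799/418096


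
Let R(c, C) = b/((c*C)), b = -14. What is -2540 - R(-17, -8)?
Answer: -172713/68 ≈ -2539.9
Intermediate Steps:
R(c, C) = -14/(C*c) (R(c, C) = -14*1/(C*c) = -14/(C*c))
-2540 - R(-17, -8) = -2540 - (-14)/((-8)*(-17)) = -2540 - (-14)*(-1)*(-1)/(8*17) = -2540 - 1*(-7/68) = -2540 + 7/68 = -172713/68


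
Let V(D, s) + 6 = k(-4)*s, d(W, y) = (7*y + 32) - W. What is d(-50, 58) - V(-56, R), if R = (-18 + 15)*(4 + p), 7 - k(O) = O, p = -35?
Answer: -529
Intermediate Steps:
k(O) = 7 - O
R = 93 (R = (-18 + 15)*(4 - 35) = -3*(-31) = 93)
d(W, y) = 32 - W + 7*y (d(W, y) = (32 + 7*y) - W = 32 - W + 7*y)
V(D, s) = -6 + 11*s (V(D, s) = -6 + (7 - 1*(-4))*s = -6 + (7 + 4)*s = -6 + 11*s)
d(-50, 58) - V(-56, R) = (32 - 1*(-50) + 7*58) - (-6 + 11*93) = (32 + 50 + 406) - (-6 + 1023) = 488 - 1*1017 = 488 - 1017 = -529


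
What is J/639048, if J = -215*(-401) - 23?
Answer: 10774/79881 ≈ 0.13488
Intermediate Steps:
J = 86192 (J = 86215 - 23 = 86192)
J/639048 = 86192/639048 = 86192*(1/639048) = 10774/79881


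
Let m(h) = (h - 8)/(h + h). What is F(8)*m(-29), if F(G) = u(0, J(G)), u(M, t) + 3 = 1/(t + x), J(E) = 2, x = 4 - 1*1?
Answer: -259/145 ≈ -1.7862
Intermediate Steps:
m(h) = (-8 + h)/(2*h) (m(h) = (-8 + h)/((2*h)) = (-8 + h)*(1/(2*h)) = (-8 + h)/(2*h))
x = 3 (x = 4 - 1 = 3)
u(M, t) = -3 + 1/(3 + t) (u(M, t) = -3 + 1/(t + 3) = -3 + 1/(3 + t))
F(G) = -14/5 (F(G) = (-8 - 3*2)/(3 + 2) = (-8 - 6)/5 = (1/5)*(-14) = -14/5)
F(8)*m(-29) = -7*(-8 - 29)/(5*(-29)) = -7*(-1)*(-37)/(5*29) = -14/5*37/58 = -259/145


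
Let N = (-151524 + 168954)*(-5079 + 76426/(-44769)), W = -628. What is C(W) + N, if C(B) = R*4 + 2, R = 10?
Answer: -1321531381604/14923 ≈ -8.8557e+7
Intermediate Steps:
C(B) = 42 (C(B) = 10*4 + 2 = 40 + 2 = 42)
N = -1321532008370/14923 (N = 17430*(-5079 + 76426*(-1/44769)) = 17430*(-5079 - 76426/44769) = 17430*(-227458177/44769) = -1321532008370/14923 ≈ -8.8557e+7)
C(W) + N = 42 - 1321532008370/14923 = -1321531381604/14923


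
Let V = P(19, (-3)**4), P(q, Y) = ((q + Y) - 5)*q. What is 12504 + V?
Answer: 14309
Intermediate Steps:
P(q, Y) = q*(-5 + Y + q) (P(q, Y) = ((Y + q) - 5)*q = (-5 + Y + q)*q = q*(-5 + Y + q))
V = 1805 (V = 19*(-5 + (-3)**4 + 19) = 19*(-5 + 81 + 19) = 19*95 = 1805)
12504 + V = 12504 + 1805 = 14309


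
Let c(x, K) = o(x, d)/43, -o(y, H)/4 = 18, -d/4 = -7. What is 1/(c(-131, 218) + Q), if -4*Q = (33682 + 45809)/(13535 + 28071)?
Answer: -7156232/15400641 ≈ -0.46467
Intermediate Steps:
d = 28 (d = -4*(-7) = 28)
o(y, H) = -72 (o(y, H) = -4*18 = -72)
Q = -79491/166424 (Q = -(33682 + 45809)/(4*(13535 + 28071)) = -79491/(4*41606) = -1/4*79491/41606 = -79491/166424 ≈ -0.47764)
c(x, K) = -72/43
1/(c(-131, 218) + Q) = 1/(-72/43 - 79491/166424) = 1/(-15400641/7156232) = -7156232/15400641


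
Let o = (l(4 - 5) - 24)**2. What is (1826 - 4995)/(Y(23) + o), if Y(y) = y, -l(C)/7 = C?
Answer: -3169/312 ≈ -10.157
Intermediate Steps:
l(C) = -7*C
o = 289 (o = (-7*(4 - 5) - 24)**2 = (-7*(-1) - 24)**2 = (7 - 24)**2 = (-17)**2 = 289)
(1826 - 4995)/(Y(23) + o) = (1826 - 4995)/(23 + 289) = -3169/312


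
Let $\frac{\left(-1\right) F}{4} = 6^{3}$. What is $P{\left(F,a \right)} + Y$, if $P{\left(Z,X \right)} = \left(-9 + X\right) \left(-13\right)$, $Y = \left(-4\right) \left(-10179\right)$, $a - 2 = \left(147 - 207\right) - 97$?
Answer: $42848$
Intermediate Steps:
$a = -155$ ($a = 2 + \left(\left(147 - 207\right) - 97\right) = 2 - 157 = -155$)
$Y = 40716$
$F = -864$ ($F = - 4 \cdot 6^{3} = \left(-4\right) 216 = -864$)
$P{\left(Z,X \right)} = 117 - 13 X$
$P{\left(F,a \right)} + Y = \left(117 - -2015\right) + 40716 = \left(117 + 2015\right) + 40716 = 2132 + 40716 = 42848$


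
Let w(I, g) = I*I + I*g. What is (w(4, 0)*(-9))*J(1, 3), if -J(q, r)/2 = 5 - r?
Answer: 576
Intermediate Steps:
J(q, r) = -10 + 2*r (J(q, r) = -2*(5 - r) = -10 + 2*r)
w(I, g) = I² + I*g
(w(4, 0)*(-9))*J(1, 3) = ((4*(4 + 0))*(-9))*(-10 + 2*3) = ((4*4)*(-9))*(-10 + 6) = (16*(-9))*(-4) = -144*(-4) = 576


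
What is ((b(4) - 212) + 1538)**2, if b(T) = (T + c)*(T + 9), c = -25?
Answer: 1108809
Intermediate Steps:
b(T) = (-25 + T)*(9 + T) (b(T) = (T - 25)*(T + 9) = (-25 + T)*(9 + T))
((b(4) - 212) + 1538)**2 = (((-225 + 4**2 - 16*4) - 212) + 1538)**2 = (((-225 + 16 - 64) - 212) + 1538)**2 = ((-273 - 212) + 1538)**2 = (-485 + 1538)**2 = 1053**2 = 1108809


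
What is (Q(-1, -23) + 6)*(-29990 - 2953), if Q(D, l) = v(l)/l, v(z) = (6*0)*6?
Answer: -197658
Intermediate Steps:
v(z) = 0 (v(z) = 0*6 = 0)
Q(D, l) = 0 (Q(D, l) = 0/l = 0)
(Q(-1, -23) + 6)*(-29990 - 2953) = (0 + 6)*(-29990 - 2953) = 6*(-32943) = -197658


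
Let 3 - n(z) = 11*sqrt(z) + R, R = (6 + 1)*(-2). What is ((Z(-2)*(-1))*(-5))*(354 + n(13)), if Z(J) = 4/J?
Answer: -3710 + 110*sqrt(13) ≈ -3313.4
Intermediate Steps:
R = -14 (R = 7*(-2) = -14)
n(z) = 17 - 11*sqrt(z) (n(z) = 3 - (11*sqrt(z) - 14) = 3 - (-14 + 11*sqrt(z)) = 3 + (14 - 11*sqrt(z)) = 17 - 11*sqrt(z))
((Z(-2)*(-1))*(-5))*(354 + n(13)) = (((4/(-2))*(-1))*(-5))*(354 + (17 - 11*sqrt(13))) = (((4*(-1/2))*(-1))*(-5))*(371 - 11*sqrt(13)) = (-2*(-1)*(-5))*(371 - 11*sqrt(13)) = (2*(-5))*(371 - 11*sqrt(13)) = -10*(371 - 11*sqrt(13)) = -3710 + 110*sqrt(13)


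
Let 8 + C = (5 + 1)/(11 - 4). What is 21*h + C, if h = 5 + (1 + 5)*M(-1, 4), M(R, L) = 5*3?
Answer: 13915/7 ≈ 1987.9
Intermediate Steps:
M(R, L) = 15
C = -50/7 (C = -8 + (5 + 1)/(11 - 4) = -8 + 6/7 = -50/7 ≈ -7.1429)
h = 95 (h = 5 + (1 + 5)*15 = 5 + 6*15 = 5 + 90 = 95)
21*h + C = 21*95 - 50/7 = 1995 - 50/7 = 13915/7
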